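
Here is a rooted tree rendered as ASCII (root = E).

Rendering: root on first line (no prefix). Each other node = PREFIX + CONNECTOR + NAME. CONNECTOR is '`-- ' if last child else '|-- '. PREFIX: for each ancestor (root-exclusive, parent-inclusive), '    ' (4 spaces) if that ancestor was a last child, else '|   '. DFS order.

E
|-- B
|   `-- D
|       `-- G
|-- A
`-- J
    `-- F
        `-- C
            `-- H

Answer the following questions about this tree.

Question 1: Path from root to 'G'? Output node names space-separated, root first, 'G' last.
Walk down from root: E -> B -> D -> G

Answer: E B D G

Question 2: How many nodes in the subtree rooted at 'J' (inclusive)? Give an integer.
Subtree rooted at J contains: C, F, H, J
Count = 4

Answer: 4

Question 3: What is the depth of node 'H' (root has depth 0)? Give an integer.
Path from root to H: E -> J -> F -> C -> H
Depth = number of edges = 4

Answer: 4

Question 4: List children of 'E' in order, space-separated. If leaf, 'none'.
Node E's children (from adjacency): B, A, J

Answer: B A J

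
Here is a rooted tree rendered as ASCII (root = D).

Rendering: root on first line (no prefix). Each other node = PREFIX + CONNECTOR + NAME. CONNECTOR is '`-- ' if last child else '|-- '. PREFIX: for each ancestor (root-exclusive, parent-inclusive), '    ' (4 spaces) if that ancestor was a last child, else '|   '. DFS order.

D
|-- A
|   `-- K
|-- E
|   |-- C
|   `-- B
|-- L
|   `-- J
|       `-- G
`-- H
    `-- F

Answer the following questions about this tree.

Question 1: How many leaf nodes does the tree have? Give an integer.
Answer: 5

Derivation:
Leaves (nodes with no children): B, C, F, G, K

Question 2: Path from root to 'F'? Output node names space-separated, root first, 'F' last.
Walk down from root: D -> H -> F

Answer: D H F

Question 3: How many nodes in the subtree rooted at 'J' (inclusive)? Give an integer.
Answer: 2

Derivation:
Subtree rooted at J contains: G, J
Count = 2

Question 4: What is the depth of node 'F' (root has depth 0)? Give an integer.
Path from root to F: D -> H -> F
Depth = number of edges = 2

Answer: 2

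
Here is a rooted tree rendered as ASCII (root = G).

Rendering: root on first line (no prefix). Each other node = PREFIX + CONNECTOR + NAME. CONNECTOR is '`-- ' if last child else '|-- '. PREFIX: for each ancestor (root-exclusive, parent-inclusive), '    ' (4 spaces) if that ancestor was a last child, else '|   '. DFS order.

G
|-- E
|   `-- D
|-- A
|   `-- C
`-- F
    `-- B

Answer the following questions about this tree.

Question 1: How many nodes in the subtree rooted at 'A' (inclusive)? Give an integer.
Subtree rooted at A contains: A, C
Count = 2

Answer: 2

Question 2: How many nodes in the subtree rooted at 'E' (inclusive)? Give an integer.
Answer: 2

Derivation:
Subtree rooted at E contains: D, E
Count = 2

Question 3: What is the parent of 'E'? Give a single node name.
Scan adjacency: E appears as child of G

Answer: G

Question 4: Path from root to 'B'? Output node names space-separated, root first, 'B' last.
Answer: G F B

Derivation:
Walk down from root: G -> F -> B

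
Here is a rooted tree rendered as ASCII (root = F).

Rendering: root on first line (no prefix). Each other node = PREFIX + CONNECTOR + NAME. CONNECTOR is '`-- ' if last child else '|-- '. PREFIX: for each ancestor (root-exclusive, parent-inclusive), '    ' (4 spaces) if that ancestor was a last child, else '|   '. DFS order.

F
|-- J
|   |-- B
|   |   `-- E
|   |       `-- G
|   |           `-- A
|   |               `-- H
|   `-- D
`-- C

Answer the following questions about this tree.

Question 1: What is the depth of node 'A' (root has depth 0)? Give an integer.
Path from root to A: F -> J -> B -> E -> G -> A
Depth = number of edges = 5

Answer: 5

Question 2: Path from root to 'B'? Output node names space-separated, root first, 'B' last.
Answer: F J B

Derivation:
Walk down from root: F -> J -> B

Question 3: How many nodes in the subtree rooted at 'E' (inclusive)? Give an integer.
Answer: 4

Derivation:
Subtree rooted at E contains: A, E, G, H
Count = 4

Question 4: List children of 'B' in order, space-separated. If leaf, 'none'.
Answer: E

Derivation:
Node B's children (from adjacency): E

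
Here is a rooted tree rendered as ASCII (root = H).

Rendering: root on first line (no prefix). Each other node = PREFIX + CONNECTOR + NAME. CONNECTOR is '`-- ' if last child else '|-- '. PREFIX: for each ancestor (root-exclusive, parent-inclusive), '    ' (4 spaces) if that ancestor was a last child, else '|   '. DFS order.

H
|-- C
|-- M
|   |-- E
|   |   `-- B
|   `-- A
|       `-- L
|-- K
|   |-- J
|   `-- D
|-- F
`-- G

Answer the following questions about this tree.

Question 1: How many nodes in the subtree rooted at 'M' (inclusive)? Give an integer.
Subtree rooted at M contains: A, B, E, L, M
Count = 5

Answer: 5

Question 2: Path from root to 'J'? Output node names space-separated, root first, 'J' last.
Answer: H K J

Derivation:
Walk down from root: H -> K -> J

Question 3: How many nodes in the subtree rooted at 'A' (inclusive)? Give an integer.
Subtree rooted at A contains: A, L
Count = 2

Answer: 2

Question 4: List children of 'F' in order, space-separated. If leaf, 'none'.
Node F's children (from adjacency): (leaf)

Answer: none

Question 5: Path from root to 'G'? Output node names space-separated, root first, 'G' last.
Answer: H G

Derivation:
Walk down from root: H -> G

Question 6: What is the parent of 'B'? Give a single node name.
Answer: E

Derivation:
Scan adjacency: B appears as child of E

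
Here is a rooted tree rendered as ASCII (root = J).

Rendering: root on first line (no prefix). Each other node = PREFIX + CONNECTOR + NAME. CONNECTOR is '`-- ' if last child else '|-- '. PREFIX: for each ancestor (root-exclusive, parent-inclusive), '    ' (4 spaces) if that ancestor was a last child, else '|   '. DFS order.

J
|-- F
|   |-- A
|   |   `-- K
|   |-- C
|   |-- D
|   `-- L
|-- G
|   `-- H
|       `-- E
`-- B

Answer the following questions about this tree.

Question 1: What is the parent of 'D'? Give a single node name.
Answer: F

Derivation:
Scan adjacency: D appears as child of F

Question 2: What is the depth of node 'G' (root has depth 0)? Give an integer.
Answer: 1

Derivation:
Path from root to G: J -> G
Depth = number of edges = 1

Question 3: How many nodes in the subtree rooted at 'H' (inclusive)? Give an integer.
Subtree rooted at H contains: E, H
Count = 2

Answer: 2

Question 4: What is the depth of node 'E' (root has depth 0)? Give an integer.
Answer: 3

Derivation:
Path from root to E: J -> G -> H -> E
Depth = number of edges = 3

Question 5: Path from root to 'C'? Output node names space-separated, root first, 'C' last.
Walk down from root: J -> F -> C

Answer: J F C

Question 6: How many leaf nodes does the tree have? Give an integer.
Answer: 6

Derivation:
Leaves (nodes with no children): B, C, D, E, K, L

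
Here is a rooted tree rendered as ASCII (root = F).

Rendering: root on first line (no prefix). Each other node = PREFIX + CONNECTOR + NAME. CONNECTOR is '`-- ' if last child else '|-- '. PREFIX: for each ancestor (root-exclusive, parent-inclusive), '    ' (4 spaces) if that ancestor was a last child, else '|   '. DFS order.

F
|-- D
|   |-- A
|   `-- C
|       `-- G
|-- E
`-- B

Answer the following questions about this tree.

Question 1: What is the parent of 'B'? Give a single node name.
Answer: F

Derivation:
Scan adjacency: B appears as child of F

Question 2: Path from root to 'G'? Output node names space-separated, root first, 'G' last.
Walk down from root: F -> D -> C -> G

Answer: F D C G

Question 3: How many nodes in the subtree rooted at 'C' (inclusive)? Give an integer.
Subtree rooted at C contains: C, G
Count = 2

Answer: 2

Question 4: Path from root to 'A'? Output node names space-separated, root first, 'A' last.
Answer: F D A

Derivation:
Walk down from root: F -> D -> A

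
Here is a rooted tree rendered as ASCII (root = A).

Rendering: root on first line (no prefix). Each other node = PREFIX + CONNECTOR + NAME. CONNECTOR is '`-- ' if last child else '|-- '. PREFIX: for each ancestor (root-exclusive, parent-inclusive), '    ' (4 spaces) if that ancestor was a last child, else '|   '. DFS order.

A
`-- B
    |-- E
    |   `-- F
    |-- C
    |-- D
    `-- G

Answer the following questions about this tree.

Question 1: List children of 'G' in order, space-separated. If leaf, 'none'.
Answer: none

Derivation:
Node G's children (from adjacency): (leaf)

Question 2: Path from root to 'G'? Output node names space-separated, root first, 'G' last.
Answer: A B G

Derivation:
Walk down from root: A -> B -> G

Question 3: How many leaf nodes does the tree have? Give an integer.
Leaves (nodes with no children): C, D, F, G

Answer: 4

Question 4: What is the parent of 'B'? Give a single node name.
Answer: A

Derivation:
Scan adjacency: B appears as child of A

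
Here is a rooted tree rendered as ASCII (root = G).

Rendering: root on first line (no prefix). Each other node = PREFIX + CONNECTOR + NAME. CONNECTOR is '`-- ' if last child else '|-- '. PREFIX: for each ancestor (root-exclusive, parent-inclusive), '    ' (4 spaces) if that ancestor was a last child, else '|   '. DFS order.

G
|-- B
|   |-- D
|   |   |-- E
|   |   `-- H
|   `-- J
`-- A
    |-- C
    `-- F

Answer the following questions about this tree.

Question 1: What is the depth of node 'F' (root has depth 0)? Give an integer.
Path from root to F: G -> A -> F
Depth = number of edges = 2

Answer: 2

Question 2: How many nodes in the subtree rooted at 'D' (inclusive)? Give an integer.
Subtree rooted at D contains: D, E, H
Count = 3

Answer: 3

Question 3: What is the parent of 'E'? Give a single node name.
Scan adjacency: E appears as child of D

Answer: D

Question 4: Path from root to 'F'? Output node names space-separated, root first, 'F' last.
Walk down from root: G -> A -> F

Answer: G A F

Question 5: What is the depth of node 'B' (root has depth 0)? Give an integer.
Answer: 1

Derivation:
Path from root to B: G -> B
Depth = number of edges = 1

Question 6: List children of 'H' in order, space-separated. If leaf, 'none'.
Answer: none

Derivation:
Node H's children (from adjacency): (leaf)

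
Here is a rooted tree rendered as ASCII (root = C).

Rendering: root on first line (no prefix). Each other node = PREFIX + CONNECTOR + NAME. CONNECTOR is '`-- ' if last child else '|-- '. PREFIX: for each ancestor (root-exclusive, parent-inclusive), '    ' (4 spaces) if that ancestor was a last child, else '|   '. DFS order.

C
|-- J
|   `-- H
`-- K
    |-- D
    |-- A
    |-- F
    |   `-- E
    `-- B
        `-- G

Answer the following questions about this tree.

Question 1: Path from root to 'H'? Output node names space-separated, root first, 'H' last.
Walk down from root: C -> J -> H

Answer: C J H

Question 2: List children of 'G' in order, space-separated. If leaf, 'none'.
Answer: none

Derivation:
Node G's children (from adjacency): (leaf)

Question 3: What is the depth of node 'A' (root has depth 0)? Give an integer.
Answer: 2

Derivation:
Path from root to A: C -> K -> A
Depth = number of edges = 2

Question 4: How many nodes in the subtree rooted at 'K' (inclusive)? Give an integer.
Subtree rooted at K contains: A, B, D, E, F, G, K
Count = 7

Answer: 7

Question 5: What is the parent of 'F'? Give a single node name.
Answer: K

Derivation:
Scan adjacency: F appears as child of K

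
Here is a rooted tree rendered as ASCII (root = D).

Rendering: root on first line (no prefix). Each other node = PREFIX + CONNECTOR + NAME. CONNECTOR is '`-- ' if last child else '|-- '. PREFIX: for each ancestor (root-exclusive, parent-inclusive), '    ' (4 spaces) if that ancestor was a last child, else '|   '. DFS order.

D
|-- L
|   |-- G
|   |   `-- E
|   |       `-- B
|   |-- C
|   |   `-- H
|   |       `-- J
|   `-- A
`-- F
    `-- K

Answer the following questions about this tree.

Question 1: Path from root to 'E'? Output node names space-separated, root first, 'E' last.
Walk down from root: D -> L -> G -> E

Answer: D L G E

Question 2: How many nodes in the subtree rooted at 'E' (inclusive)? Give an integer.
Subtree rooted at E contains: B, E
Count = 2

Answer: 2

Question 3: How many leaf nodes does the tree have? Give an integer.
Answer: 4

Derivation:
Leaves (nodes with no children): A, B, J, K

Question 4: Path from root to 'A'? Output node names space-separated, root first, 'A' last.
Answer: D L A

Derivation:
Walk down from root: D -> L -> A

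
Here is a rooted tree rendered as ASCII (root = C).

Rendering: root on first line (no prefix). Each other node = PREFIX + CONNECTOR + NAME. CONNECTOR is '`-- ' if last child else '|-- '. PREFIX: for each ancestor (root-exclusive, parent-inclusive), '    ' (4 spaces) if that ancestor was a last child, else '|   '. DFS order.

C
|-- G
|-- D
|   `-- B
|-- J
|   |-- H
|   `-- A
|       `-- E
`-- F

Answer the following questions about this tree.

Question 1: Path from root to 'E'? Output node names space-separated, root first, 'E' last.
Answer: C J A E

Derivation:
Walk down from root: C -> J -> A -> E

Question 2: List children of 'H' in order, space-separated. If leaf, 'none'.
Answer: none

Derivation:
Node H's children (from adjacency): (leaf)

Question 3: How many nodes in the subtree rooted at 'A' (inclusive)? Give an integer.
Answer: 2

Derivation:
Subtree rooted at A contains: A, E
Count = 2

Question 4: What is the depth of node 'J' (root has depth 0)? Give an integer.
Path from root to J: C -> J
Depth = number of edges = 1

Answer: 1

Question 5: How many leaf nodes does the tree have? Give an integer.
Answer: 5

Derivation:
Leaves (nodes with no children): B, E, F, G, H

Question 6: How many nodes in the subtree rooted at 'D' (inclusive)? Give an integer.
Subtree rooted at D contains: B, D
Count = 2

Answer: 2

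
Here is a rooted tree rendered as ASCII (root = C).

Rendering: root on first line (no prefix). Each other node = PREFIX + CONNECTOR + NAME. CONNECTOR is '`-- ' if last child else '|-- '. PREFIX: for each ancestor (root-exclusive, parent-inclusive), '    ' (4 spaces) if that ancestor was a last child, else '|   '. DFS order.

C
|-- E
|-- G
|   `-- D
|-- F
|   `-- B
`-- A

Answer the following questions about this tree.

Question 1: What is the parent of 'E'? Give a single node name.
Answer: C

Derivation:
Scan adjacency: E appears as child of C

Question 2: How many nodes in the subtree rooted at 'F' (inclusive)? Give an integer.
Answer: 2

Derivation:
Subtree rooted at F contains: B, F
Count = 2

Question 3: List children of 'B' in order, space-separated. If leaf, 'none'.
Answer: none

Derivation:
Node B's children (from adjacency): (leaf)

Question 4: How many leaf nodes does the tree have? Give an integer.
Answer: 4

Derivation:
Leaves (nodes with no children): A, B, D, E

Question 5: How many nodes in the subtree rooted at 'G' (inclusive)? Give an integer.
Answer: 2

Derivation:
Subtree rooted at G contains: D, G
Count = 2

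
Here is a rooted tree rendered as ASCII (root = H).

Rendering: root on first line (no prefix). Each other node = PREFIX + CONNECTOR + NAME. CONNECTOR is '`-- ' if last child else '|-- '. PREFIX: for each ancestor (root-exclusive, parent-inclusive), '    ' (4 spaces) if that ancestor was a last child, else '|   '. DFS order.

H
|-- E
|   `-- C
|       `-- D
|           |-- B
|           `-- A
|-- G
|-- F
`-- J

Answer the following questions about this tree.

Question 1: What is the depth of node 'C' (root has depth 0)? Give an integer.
Path from root to C: H -> E -> C
Depth = number of edges = 2

Answer: 2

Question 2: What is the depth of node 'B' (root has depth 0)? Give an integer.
Answer: 4

Derivation:
Path from root to B: H -> E -> C -> D -> B
Depth = number of edges = 4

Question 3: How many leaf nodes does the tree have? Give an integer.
Answer: 5

Derivation:
Leaves (nodes with no children): A, B, F, G, J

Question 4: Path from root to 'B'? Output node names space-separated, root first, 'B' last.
Walk down from root: H -> E -> C -> D -> B

Answer: H E C D B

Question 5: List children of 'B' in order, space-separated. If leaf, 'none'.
Answer: none

Derivation:
Node B's children (from adjacency): (leaf)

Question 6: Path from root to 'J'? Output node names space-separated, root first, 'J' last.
Answer: H J

Derivation:
Walk down from root: H -> J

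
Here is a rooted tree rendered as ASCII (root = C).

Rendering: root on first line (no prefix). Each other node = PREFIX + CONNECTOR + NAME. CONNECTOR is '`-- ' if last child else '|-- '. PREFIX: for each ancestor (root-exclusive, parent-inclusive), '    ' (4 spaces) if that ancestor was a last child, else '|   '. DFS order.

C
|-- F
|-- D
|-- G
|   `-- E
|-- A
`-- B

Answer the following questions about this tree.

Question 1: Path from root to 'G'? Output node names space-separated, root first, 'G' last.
Walk down from root: C -> G

Answer: C G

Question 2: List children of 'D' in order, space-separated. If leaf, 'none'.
Answer: none

Derivation:
Node D's children (from adjacency): (leaf)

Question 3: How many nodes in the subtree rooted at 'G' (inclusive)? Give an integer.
Subtree rooted at G contains: E, G
Count = 2

Answer: 2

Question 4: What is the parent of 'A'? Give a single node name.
Answer: C

Derivation:
Scan adjacency: A appears as child of C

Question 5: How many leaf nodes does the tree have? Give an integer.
Leaves (nodes with no children): A, B, D, E, F

Answer: 5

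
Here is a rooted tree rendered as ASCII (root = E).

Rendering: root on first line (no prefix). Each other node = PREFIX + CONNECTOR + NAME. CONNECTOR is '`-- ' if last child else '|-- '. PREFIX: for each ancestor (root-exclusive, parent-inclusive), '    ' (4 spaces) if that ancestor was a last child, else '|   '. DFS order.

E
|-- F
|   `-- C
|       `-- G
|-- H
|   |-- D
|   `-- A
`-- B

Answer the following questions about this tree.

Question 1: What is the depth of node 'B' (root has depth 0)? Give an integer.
Path from root to B: E -> B
Depth = number of edges = 1

Answer: 1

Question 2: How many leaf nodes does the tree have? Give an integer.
Leaves (nodes with no children): A, B, D, G

Answer: 4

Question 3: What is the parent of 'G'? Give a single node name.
Answer: C

Derivation:
Scan adjacency: G appears as child of C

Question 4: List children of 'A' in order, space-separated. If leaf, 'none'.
Answer: none

Derivation:
Node A's children (from adjacency): (leaf)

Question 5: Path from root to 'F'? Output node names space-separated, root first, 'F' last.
Walk down from root: E -> F

Answer: E F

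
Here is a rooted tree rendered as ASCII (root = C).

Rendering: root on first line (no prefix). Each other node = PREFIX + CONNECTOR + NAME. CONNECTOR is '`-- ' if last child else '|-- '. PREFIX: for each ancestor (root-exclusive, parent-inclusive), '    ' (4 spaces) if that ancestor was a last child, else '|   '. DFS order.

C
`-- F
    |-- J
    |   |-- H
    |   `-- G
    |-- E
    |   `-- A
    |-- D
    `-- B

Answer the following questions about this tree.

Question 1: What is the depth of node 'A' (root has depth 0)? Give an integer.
Path from root to A: C -> F -> E -> A
Depth = number of edges = 3

Answer: 3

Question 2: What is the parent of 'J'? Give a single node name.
Scan adjacency: J appears as child of F

Answer: F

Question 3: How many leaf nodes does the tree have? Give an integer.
Leaves (nodes with no children): A, B, D, G, H

Answer: 5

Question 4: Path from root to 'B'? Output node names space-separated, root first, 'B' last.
Answer: C F B

Derivation:
Walk down from root: C -> F -> B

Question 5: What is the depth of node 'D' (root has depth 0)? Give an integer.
Answer: 2

Derivation:
Path from root to D: C -> F -> D
Depth = number of edges = 2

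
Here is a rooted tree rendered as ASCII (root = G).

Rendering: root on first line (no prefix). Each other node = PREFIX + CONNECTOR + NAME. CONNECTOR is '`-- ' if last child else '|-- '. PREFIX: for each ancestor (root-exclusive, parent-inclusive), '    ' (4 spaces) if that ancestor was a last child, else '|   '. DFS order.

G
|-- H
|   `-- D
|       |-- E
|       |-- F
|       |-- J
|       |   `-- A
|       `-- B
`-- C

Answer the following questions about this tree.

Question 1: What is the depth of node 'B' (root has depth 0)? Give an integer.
Path from root to B: G -> H -> D -> B
Depth = number of edges = 3

Answer: 3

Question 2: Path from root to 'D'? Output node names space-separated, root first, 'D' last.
Answer: G H D

Derivation:
Walk down from root: G -> H -> D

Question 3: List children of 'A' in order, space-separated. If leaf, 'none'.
Node A's children (from adjacency): (leaf)

Answer: none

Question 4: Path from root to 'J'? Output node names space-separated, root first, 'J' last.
Answer: G H D J

Derivation:
Walk down from root: G -> H -> D -> J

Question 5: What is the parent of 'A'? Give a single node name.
Scan adjacency: A appears as child of J

Answer: J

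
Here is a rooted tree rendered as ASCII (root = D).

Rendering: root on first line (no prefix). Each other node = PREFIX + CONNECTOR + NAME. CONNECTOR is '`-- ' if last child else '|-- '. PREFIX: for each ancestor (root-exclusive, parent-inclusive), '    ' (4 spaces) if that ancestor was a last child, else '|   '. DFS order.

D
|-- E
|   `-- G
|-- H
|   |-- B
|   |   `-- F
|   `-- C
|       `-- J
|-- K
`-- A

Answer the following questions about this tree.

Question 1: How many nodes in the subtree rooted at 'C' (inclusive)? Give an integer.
Answer: 2

Derivation:
Subtree rooted at C contains: C, J
Count = 2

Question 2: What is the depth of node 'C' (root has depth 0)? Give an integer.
Path from root to C: D -> H -> C
Depth = number of edges = 2

Answer: 2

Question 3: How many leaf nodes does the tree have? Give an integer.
Answer: 5

Derivation:
Leaves (nodes with no children): A, F, G, J, K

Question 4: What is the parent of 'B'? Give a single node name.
Scan adjacency: B appears as child of H

Answer: H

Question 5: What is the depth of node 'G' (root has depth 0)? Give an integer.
Path from root to G: D -> E -> G
Depth = number of edges = 2

Answer: 2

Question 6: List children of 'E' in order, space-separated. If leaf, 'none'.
Answer: G

Derivation:
Node E's children (from adjacency): G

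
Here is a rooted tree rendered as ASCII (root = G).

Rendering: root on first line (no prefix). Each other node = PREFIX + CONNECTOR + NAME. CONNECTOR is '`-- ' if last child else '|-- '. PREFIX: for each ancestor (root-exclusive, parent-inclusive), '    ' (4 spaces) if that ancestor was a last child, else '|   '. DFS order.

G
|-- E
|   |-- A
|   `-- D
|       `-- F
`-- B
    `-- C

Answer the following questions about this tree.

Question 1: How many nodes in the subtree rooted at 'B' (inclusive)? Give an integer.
Subtree rooted at B contains: B, C
Count = 2

Answer: 2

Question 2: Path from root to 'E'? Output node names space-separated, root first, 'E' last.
Walk down from root: G -> E

Answer: G E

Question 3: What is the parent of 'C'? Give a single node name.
Answer: B

Derivation:
Scan adjacency: C appears as child of B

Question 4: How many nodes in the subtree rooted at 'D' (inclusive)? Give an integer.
Answer: 2

Derivation:
Subtree rooted at D contains: D, F
Count = 2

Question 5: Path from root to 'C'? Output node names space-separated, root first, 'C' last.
Walk down from root: G -> B -> C

Answer: G B C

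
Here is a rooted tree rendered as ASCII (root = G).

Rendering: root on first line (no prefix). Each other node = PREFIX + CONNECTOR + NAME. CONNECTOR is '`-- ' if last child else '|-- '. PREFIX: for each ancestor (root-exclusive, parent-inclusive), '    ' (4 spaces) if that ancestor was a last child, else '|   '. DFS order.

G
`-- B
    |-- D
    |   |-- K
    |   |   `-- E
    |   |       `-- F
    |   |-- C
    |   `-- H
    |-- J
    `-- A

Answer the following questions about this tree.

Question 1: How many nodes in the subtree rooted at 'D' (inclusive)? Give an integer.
Subtree rooted at D contains: C, D, E, F, H, K
Count = 6

Answer: 6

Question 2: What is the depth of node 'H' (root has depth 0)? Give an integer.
Answer: 3

Derivation:
Path from root to H: G -> B -> D -> H
Depth = number of edges = 3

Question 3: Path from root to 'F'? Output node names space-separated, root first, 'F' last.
Walk down from root: G -> B -> D -> K -> E -> F

Answer: G B D K E F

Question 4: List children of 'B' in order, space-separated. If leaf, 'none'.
Answer: D J A

Derivation:
Node B's children (from adjacency): D, J, A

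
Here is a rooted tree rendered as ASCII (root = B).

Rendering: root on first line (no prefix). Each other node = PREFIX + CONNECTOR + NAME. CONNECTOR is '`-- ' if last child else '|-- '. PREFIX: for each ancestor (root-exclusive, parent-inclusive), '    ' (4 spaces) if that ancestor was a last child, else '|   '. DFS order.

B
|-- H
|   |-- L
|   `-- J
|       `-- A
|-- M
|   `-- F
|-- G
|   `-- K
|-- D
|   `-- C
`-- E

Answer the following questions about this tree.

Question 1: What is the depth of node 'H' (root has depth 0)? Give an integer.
Path from root to H: B -> H
Depth = number of edges = 1

Answer: 1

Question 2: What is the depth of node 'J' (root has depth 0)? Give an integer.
Path from root to J: B -> H -> J
Depth = number of edges = 2

Answer: 2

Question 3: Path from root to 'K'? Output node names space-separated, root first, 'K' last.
Answer: B G K

Derivation:
Walk down from root: B -> G -> K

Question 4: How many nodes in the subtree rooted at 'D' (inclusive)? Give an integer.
Subtree rooted at D contains: C, D
Count = 2

Answer: 2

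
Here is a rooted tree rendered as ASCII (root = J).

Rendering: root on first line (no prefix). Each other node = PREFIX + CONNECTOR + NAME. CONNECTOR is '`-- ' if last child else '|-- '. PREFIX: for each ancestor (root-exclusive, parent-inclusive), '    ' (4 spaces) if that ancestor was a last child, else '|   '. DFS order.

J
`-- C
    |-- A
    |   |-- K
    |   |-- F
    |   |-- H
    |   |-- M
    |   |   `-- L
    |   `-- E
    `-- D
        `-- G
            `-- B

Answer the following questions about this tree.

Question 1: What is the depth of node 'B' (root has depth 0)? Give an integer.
Path from root to B: J -> C -> D -> G -> B
Depth = number of edges = 4

Answer: 4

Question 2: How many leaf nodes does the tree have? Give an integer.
Answer: 6

Derivation:
Leaves (nodes with no children): B, E, F, H, K, L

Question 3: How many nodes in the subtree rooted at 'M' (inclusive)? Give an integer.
Answer: 2

Derivation:
Subtree rooted at M contains: L, M
Count = 2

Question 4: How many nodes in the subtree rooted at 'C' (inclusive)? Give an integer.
Subtree rooted at C contains: A, B, C, D, E, F, G, H, K, L, M
Count = 11

Answer: 11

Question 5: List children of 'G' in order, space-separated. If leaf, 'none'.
Node G's children (from adjacency): B

Answer: B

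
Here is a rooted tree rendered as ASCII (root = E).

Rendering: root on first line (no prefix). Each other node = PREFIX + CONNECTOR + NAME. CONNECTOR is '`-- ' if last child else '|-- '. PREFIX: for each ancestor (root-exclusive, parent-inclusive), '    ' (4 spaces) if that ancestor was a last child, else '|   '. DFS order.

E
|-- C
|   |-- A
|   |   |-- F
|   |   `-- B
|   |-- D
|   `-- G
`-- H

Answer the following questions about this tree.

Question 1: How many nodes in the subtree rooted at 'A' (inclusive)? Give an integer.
Subtree rooted at A contains: A, B, F
Count = 3

Answer: 3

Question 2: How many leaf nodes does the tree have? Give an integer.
Leaves (nodes with no children): B, D, F, G, H

Answer: 5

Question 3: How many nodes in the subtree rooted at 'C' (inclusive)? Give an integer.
Answer: 6

Derivation:
Subtree rooted at C contains: A, B, C, D, F, G
Count = 6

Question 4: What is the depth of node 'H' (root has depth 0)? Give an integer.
Answer: 1

Derivation:
Path from root to H: E -> H
Depth = number of edges = 1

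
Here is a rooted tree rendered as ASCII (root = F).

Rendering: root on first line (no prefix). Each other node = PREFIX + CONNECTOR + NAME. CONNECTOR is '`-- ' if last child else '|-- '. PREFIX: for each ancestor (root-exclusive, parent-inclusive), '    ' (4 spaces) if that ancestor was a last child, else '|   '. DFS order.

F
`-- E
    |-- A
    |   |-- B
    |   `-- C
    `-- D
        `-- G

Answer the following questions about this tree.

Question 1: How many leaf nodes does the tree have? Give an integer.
Leaves (nodes with no children): B, C, G

Answer: 3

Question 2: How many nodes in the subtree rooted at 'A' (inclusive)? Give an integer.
Subtree rooted at A contains: A, B, C
Count = 3

Answer: 3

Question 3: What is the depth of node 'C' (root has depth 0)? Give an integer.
Path from root to C: F -> E -> A -> C
Depth = number of edges = 3

Answer: 3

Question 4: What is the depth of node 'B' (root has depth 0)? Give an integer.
Answer: 3

Derivation:
Path from root to B: F -> E -> A -> B
Depth = number of edges = 3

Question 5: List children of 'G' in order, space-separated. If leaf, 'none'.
Answer: none

Derivation:
Node G's children (from adjacency): (leaf)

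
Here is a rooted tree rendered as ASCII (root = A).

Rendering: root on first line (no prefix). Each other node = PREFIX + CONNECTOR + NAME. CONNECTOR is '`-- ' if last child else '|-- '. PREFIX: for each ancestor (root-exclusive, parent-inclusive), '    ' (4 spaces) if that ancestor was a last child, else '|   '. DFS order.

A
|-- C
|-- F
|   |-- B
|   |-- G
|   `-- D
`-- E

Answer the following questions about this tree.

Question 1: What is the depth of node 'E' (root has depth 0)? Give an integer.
Answer: 1

Derivation:
Path from root to E: A -> E
Depth = number of edges = 1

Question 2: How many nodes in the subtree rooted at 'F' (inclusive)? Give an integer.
Subtree rooted at F contains: B, D, F, G
Count = 4

Answer: 4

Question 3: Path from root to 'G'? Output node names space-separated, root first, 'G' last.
Answer: A F G

Derivation:
Walk down from root: A -> F -> G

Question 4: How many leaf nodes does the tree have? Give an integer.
Answer: 5

Derivation:
Leaves (nodes with no children): B, C, D, E, G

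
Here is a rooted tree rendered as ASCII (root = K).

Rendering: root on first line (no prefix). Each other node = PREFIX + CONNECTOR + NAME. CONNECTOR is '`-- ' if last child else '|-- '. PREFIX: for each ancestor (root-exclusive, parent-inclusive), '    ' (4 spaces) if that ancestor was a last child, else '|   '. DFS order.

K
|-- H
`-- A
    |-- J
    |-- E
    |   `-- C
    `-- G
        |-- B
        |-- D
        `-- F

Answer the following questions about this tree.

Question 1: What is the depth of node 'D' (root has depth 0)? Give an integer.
Path from root to D: K -> A -> G -> D
Depth = number of edges = 3

Answer: 3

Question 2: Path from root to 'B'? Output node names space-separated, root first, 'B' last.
Answer: K A G B

Derivation:
Walk down from root: K -> A -> G -> B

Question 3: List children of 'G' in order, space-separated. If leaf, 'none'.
Node G's children (from adjacency): B, D, F

Answer: B D F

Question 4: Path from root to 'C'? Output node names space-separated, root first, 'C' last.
Answer: K A E C

Derivation:
Walk down from root: K -> A -> E -> C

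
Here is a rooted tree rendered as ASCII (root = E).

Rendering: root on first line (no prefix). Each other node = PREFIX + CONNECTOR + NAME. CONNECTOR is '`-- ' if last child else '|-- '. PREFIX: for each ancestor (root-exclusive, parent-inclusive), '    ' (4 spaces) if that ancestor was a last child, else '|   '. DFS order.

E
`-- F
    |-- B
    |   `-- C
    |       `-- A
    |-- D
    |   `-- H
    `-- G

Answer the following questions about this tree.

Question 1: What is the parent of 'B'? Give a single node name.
Scan adjacency: B appears as child of F

Answer: F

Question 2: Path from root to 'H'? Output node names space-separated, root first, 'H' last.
Answer: E F D H

Derivation:
Walk down from root: E -> F -> D -> H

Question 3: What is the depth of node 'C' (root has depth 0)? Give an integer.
Answer: 3

Derivation:
Path from root to C: E -> F -> B -> C
Depth = number of edges = 3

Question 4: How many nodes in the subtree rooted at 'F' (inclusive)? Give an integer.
Answer: 7

Derivation:
Subtree rooted at F contains: A, B, C, D, F, G, H
Count = 7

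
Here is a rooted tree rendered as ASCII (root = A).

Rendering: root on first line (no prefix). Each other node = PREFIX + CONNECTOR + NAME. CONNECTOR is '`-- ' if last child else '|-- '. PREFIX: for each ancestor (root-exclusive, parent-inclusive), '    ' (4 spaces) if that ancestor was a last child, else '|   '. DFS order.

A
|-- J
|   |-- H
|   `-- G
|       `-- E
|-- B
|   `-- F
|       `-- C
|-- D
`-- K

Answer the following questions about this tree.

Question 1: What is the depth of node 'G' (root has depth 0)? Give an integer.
Answer: 2

Derivation:
Path from root to G: A -> J -> G
Depth = number of edges = 2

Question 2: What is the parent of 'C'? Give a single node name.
Answer: F

Derivation:
Scan adjacency: C appears as child of F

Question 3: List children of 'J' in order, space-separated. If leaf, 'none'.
Node J's children (from adjacency): H, G

Answer: H G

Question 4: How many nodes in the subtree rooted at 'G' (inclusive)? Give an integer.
Subtree rooted at G contains: E, G
Count = 2

Answer: 2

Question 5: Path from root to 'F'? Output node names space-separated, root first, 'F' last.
Answer: A B F

Derivation:
Walk down from root: A -> B -> F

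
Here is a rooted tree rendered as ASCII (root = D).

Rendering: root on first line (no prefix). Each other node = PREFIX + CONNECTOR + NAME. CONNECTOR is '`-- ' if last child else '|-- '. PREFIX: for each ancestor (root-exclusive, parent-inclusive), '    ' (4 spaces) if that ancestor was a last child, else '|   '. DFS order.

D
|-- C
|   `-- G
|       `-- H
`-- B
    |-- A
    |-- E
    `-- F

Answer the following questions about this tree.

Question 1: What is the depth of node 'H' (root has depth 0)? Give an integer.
Answer: 3

Derivation:
Path from root to H: D -> C -> G -> H
Depth = number of edges = 3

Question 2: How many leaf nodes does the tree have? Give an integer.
Answer: 4

Derivation:
Leaves (nodes with no children): A, E, F, H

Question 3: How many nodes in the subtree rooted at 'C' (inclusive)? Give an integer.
Subtree rooted at C contains: C, G, H
Count = 3

Answer: 3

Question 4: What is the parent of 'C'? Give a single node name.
Scan adjacency: C appears as child of D

Answer: D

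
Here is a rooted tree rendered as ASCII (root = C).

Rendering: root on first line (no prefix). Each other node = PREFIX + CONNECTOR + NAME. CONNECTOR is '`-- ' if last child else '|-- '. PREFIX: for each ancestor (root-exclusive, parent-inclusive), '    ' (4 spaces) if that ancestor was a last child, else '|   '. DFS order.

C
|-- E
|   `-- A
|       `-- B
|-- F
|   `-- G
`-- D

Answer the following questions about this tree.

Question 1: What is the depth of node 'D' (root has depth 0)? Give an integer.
Answer: 1

Derivation:
Path from root to D: C -> D
Depth = number of edges = 1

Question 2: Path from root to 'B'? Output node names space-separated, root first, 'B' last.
Walk down from root: C -> E -> A -> B

Answer: C E A B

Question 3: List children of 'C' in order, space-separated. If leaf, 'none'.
Answer: E F D

Derivation:
Node C's children (from adjacency): E, F, D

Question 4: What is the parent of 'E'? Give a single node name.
Scan adjacency: E appears as child of C

Answer: C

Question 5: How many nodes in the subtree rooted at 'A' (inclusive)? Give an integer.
Answer: 2

Derivation:
Subtree rooted at A contains: A, B
Count = 2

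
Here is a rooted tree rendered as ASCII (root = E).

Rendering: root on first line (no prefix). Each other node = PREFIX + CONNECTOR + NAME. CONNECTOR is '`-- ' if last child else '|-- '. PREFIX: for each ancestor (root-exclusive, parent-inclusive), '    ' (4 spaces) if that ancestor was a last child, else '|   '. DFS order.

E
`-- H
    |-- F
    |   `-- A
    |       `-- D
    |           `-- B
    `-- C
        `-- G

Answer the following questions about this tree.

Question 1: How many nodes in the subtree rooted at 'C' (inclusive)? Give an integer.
Subtree rooted at C contains: C, G
Count = 2

Answer: 2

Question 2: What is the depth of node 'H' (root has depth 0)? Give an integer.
Path from root to H: E -> H
Depth = number of edges = 1

Answer: 1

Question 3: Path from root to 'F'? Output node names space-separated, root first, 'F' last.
Walk down from root: E -> H -> F

Answer: E H F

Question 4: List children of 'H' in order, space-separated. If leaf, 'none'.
Answer: F C

Derivation:
Node H's children (from adjacency): F, C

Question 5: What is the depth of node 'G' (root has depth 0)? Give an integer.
Answer: 3

Derivation:
Path from root to G: E -> H -> C -> G
Depth = number of edges = 3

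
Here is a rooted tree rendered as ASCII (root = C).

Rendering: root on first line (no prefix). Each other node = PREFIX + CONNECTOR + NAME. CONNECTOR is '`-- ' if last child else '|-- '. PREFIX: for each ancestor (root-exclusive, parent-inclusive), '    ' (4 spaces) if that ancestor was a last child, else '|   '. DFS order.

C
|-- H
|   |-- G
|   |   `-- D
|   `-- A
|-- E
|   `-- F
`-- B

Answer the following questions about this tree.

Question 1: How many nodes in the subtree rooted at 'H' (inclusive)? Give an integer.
Subtree rooted at H contains: A, D, G, H
Count = 4

Answer: 4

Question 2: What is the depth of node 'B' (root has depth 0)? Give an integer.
Path from root to B: C -> B
Depth = number of edges = 1

Answer: 1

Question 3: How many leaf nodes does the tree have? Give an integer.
Leaves (nodes with no children): A, B, D, F

Answer: 4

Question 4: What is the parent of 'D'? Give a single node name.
Answer: G

Derivation:
Scan adjacency: D appears as child of G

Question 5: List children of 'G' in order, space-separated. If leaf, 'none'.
Node G's children (from adjacency): D

Answer: D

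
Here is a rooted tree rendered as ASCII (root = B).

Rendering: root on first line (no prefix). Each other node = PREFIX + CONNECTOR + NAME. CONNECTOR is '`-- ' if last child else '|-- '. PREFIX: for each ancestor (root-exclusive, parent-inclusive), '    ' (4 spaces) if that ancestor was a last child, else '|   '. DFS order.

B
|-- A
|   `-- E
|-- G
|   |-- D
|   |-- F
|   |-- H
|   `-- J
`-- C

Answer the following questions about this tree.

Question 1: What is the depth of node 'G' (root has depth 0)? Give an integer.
Path from root to G: B -> G
Depth = number of edges = 1

Answer: 1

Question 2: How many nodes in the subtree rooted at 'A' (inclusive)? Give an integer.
Answer: 2

Derivation:
Subtree rooted at A contains: A, E
Count = 2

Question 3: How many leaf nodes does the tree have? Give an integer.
Leaves (nodes with no children): C, D, E, F, H, J

Answer: 6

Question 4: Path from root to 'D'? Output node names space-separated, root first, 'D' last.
Walk down from root: B -> G -> D

Answer: B G D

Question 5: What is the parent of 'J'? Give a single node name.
Scan adjacency: J appears as child of G

Answer: G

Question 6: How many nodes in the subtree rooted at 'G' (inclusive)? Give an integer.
Answer: 5

Derivation:
Subtree rooted at G contains: D, F, G, H, J
Count = 5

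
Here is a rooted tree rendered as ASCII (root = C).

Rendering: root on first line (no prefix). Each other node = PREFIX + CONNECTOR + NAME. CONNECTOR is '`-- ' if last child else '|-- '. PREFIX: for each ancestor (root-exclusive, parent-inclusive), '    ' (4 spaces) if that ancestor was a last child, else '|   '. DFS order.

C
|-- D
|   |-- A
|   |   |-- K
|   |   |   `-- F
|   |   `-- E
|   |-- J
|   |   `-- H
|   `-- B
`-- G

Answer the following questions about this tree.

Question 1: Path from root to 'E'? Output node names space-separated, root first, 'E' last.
Walk down from root: C -> D -> A -> E

Answer: C D A E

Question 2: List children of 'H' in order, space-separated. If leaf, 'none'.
Node H's children (from adjacency): (leaf)

Answer: none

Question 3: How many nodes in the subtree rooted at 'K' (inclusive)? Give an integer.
Subtree rooted at K contains: F, K
Count = 2

Answer: 2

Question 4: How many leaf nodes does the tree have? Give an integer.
Leaves (nodes with no children): B, E, F, G, H

Answer: 5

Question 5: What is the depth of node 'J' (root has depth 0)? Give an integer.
Path from root to J: C -> D -> J
Depth = number of edges = 2

Answer: 2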